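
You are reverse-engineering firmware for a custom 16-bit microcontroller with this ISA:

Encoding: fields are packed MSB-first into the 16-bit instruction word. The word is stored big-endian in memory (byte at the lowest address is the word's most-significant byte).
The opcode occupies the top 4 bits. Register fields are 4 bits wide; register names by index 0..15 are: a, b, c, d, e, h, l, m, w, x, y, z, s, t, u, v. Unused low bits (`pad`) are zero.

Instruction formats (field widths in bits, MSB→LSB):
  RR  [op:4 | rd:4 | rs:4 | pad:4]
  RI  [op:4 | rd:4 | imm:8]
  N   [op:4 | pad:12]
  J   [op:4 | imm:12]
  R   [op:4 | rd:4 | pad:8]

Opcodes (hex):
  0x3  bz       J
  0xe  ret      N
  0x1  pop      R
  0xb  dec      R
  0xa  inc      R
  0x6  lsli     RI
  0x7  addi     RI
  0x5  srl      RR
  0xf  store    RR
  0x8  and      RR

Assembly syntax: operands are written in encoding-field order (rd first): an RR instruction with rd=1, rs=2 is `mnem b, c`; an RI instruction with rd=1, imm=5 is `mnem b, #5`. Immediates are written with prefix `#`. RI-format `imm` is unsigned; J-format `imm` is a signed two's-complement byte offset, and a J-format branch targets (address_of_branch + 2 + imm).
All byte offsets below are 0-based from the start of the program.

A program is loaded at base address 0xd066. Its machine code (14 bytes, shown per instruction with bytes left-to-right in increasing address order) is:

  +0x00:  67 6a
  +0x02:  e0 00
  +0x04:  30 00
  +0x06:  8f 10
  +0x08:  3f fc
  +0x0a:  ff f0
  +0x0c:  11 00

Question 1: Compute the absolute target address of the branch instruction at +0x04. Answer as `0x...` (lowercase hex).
0xd06c

+0x04: 30 00 ⇒ word 0x3000 (big)
  top 4b → 0x3 → bz [J]
  imm: (w>>0)&0xfff=0x0 → #0
  target = base 0xd066 + off 0x04 + 2 + imm 0 = 0xd06c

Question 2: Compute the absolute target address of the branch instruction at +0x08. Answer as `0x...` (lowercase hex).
@+08  big-endian(3f fc) = 0x3ffc
  top 4b → 0x3 → bz [J]
  imm: (w>>0)&0xfff=0xffc (s12→-4) → #-4
  target = base 0xd066 + off 0x08 + 2 + imm -4 = 0xd06c

0xd06c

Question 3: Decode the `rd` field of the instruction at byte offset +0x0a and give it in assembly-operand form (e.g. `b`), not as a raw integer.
[0a] ff f0 → 0xfff0
  top 4b → 0xf → store [RR]
  rd@[11:8]=0xf ⇒ v
  rs@[7:4]=0xf ⇒ v

v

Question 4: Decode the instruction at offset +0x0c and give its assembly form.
+0x0c: 11 00 ⇒ word 0x1100 (big)
  top 4b → 0x1 → pop [R]
  rd@[11:8]=0x1 ⇒ b

pop b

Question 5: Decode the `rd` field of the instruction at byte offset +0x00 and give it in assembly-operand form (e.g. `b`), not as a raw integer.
m

off 0x00: read 67 6a as big → 0x676a
  opcode bits[15:12]=0x6: lsli/RI
  rd: (w>>8)&0xf=0x7 → m
  imm: (w>>0)&0xff=0x6a → #106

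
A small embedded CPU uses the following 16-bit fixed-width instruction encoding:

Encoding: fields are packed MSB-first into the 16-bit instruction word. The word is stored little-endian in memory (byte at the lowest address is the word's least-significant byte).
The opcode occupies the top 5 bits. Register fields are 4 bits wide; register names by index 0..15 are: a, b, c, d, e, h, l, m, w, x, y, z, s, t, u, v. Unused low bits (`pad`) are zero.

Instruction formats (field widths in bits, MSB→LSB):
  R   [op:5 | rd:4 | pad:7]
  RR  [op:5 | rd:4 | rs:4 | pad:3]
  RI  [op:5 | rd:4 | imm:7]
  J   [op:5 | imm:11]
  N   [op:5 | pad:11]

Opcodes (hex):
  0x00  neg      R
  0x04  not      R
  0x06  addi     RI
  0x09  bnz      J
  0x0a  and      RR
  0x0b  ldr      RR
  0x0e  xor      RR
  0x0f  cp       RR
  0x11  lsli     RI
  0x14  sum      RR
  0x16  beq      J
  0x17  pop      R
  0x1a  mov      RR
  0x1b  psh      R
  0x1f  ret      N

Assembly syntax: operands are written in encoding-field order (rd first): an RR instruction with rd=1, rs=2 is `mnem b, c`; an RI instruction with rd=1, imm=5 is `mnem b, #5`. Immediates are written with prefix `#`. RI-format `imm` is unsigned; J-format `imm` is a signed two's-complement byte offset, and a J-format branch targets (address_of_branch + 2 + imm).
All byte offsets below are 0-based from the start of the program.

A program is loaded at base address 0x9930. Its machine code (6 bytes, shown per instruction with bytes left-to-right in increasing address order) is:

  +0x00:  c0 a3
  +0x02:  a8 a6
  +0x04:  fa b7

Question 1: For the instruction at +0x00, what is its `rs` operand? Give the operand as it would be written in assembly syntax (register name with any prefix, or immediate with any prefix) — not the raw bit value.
w

+0x00: c0 a3 ⇒ word 0xa3c0 (little)
  op=0xa3c0>>11=0x14 ⇒ sum (RR)
  [10:7] rd=7 = m
  [6:3] rs=8 = w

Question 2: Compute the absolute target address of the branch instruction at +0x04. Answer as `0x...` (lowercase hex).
0x9930

@+04  little-endian(fa b7) = 0xb7fa
  opcode bits[15:11]=0x16: beq/J
  [10:0] imm=2042 (s11→-6) = #-6
  target = base 0x9930 + off 0x04 + 2 + imm -6 = 0x9930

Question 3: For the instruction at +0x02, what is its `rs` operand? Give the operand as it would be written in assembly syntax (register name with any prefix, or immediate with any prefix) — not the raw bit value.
h

off 0x02: read a8 a6 as little → 0xa6a8
  top 5b → 0x14 → sum [RR]
  [10:7] rd=13 = t
  [6:3] rs=5 = h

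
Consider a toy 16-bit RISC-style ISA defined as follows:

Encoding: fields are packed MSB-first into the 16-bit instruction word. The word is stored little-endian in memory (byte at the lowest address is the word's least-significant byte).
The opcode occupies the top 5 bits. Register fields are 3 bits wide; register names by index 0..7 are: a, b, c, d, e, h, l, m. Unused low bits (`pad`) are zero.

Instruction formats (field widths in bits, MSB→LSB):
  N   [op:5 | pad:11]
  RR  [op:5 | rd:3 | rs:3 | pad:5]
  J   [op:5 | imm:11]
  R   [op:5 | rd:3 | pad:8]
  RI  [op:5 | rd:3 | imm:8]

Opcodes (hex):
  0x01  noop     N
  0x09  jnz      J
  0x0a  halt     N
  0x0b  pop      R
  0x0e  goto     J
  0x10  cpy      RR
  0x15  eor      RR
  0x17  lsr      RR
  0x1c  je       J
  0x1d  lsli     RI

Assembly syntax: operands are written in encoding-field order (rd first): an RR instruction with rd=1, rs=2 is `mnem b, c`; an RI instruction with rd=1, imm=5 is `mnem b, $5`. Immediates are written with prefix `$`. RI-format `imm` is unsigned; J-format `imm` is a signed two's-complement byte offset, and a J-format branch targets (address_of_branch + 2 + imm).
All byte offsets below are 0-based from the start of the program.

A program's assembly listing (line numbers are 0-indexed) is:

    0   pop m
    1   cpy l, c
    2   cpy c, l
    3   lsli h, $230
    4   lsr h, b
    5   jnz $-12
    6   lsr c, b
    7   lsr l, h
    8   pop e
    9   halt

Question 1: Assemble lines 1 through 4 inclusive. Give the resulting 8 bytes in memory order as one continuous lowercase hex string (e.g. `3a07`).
4086c082e6ed20bd

L1: cpy op=0x10:5|rd=6:3|rs=2:3|pad=0:5 ⇒ 0x8640 ⇒ little 40 86
L2: cpy op=0x10:5|rd=2:3|rs=6:3|pad=0:5 ⇒ 0x82c0 ⇒ little c0 82
L3: lsli op=0x1d:5|rd=5:3|imm=230:8 ⇒ 0xede6 ⇒ little e6 ed
L4: lsr op=0x17:5|rd=5:3|rs=1:3|pad=0:5 ⇒ 0xbd20 ⇒ little 20 bd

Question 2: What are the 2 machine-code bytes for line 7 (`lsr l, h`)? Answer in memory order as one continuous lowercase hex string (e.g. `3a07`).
a0be

7. lsr fields op=0x17:5|rd=6:3|rs=5:3|pad=0:5 → word bea0h → a0 be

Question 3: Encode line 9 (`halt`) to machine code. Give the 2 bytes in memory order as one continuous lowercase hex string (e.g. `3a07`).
0050

line 9 (halt): pack op=0xa:5|pad=0:11 = 0x5000; little→ 00 50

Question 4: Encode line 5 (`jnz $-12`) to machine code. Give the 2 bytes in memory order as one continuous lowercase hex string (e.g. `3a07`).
f44f

line 5 (jnz): pack op=0x9:5|imm=-12:11 = 0x4ff4; little→ f4 4f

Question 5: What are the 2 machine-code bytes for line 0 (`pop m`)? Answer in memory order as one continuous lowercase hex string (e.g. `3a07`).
005f

L0: pop op=0xb:5|rd=7:3|pad=0:8 ⇒ 0x5f00 ⇒ little 00 5f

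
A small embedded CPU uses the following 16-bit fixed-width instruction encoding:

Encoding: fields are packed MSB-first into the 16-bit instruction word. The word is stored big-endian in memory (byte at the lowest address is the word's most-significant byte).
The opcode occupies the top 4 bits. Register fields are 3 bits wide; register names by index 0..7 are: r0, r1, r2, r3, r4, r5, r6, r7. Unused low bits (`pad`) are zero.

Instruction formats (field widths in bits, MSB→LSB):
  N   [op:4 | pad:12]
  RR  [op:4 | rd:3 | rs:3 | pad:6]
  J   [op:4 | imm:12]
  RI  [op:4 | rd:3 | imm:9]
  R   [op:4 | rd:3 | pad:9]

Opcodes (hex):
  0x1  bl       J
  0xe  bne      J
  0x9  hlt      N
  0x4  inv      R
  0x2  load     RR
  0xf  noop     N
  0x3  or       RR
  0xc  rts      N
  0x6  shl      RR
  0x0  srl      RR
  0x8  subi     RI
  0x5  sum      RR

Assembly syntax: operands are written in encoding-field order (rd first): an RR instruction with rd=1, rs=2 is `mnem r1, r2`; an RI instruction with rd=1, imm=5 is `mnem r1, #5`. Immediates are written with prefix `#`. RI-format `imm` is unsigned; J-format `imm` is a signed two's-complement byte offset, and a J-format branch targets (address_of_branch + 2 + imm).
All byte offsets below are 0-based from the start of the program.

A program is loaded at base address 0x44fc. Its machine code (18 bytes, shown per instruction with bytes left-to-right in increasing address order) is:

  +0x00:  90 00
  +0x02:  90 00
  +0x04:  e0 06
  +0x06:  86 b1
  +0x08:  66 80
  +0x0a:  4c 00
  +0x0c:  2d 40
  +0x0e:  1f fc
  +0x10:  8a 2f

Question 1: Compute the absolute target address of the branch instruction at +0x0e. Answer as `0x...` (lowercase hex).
[0e] 1f fc → 0x1ffc
  top 4b → 0x1 → bl [J]
  [11:0] imm=4092 (s12→-4) = #-4
  target = base 0x44fc + off 0x0e + 2 + imm -4 = 0x4508

0x4508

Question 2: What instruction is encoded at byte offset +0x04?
@+04  big-endian(e0 06) = 0xe006
  opcode bits[15:12]=0xe: bne/J
  imm@[11:0]=0x6 ⇒ #6

bne #6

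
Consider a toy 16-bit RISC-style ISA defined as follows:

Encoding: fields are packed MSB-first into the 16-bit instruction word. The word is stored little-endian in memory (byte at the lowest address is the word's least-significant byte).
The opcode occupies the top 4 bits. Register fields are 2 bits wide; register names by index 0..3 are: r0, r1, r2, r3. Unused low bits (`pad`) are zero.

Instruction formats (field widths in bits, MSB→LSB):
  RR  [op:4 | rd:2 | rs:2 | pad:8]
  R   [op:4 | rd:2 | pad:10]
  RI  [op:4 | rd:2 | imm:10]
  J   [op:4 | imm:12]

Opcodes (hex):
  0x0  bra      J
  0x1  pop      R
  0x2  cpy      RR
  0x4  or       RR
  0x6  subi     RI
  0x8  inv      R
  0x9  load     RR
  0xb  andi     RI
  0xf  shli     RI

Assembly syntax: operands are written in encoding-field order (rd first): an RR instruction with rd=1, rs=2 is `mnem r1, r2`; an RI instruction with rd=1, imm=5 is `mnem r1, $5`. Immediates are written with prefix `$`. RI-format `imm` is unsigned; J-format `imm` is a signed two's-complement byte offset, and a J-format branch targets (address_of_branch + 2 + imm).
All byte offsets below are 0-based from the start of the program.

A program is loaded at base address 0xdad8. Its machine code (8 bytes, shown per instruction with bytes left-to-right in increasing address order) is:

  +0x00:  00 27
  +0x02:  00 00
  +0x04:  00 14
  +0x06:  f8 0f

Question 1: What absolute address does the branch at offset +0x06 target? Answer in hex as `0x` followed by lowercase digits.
0xdad8

@+06  little-endian(f8 0f) = 0x0ff8
  top 4b → 0x0 → bra [J]
  imm: (w>>0)&0xfff=0xff8 (s12→-8) → $-8
  target = base 0xdad8 + off 0x06 + 2 + imm -8 = 0xdad8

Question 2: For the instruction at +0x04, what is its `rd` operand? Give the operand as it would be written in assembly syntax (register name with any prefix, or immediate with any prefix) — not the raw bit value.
r1

+0x04: 00 14 ⇒ word 0x1400 (little)
  op=0x1400>>12=0x1 ⇒ pop (R)
  rd: (w>>10)&0x3=0x1 → r1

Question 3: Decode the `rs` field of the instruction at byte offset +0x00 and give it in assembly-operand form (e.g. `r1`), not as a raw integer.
r3

[00] 00 27 → 0x2700
  top 4b → 0x2 → cpy [RR]
  rd: (w>>10)&0x3=0x1 → r1
  rs: (w>>8)&0x3=0x3 → r3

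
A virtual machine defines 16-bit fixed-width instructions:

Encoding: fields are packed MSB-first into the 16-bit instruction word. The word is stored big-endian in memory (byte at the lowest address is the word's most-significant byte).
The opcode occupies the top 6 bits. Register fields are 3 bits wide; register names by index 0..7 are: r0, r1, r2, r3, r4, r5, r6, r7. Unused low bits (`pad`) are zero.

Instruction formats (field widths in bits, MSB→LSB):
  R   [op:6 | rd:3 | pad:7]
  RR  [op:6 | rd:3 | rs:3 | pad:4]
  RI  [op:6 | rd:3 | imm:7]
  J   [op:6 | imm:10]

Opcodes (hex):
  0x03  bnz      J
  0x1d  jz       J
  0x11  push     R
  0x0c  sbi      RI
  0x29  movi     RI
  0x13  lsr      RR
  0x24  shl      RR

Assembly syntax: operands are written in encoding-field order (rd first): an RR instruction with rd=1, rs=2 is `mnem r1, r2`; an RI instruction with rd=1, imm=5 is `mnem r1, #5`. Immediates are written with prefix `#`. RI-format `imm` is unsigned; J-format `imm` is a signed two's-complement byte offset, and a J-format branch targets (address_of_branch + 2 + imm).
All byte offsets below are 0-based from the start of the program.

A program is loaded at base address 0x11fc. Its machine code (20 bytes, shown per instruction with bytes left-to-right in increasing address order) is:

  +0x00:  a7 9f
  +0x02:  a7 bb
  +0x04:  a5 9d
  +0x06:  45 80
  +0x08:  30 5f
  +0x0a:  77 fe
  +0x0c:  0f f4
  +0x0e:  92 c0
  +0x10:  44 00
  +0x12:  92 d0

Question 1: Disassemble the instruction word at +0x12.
shl r5, r5

[12] 92 d0 → 0x92d0
  op=0x92d0>>10=0x24 ⇒ shl (RR)
  rd: (w>>7)&0x7=0x5 → r5
  rs: (w>>4)&0x7=0x5 → r5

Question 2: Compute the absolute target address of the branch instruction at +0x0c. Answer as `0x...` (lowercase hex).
0x11fe

off 0x0c: read 0f f4 as big → 0x0ff4
  top 6b → 0x3 → bnz [J]
  imm: (w>>0)&0x3ff=0x3f4 (s10→-12) → #-12
  target = base 0x11fc + off 0x0c + 2 + imm -12 = 0x11fe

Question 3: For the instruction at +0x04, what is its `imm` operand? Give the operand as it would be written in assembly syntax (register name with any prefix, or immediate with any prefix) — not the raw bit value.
[04] a5 9d → 0xa59d
  opcode bits[15:10]=0x29: movi/RI
  rd: (w>>7)&0x7=0x3 → r3
  imm: (w>>0)&0x7f=0x1d → #29

#29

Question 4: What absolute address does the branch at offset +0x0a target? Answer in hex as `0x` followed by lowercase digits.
[0a] 77 fe → 0x77fe
  op=0x77fe>>10=0x1d ⇒ jz (J)
  imm@[9:0]=0x3fe (s10→-2) ⇒ #-2
  target = base 0x11fc + off 0x0a + 2 + imm -2 = 0x1206

0x1206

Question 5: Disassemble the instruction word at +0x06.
+0x06: 45 80 ⇒ word 0x4580 (big)
  top 6b → 0x11 → push [R]
  rd: (w>>7)&0x7=0x3 → r3

push r3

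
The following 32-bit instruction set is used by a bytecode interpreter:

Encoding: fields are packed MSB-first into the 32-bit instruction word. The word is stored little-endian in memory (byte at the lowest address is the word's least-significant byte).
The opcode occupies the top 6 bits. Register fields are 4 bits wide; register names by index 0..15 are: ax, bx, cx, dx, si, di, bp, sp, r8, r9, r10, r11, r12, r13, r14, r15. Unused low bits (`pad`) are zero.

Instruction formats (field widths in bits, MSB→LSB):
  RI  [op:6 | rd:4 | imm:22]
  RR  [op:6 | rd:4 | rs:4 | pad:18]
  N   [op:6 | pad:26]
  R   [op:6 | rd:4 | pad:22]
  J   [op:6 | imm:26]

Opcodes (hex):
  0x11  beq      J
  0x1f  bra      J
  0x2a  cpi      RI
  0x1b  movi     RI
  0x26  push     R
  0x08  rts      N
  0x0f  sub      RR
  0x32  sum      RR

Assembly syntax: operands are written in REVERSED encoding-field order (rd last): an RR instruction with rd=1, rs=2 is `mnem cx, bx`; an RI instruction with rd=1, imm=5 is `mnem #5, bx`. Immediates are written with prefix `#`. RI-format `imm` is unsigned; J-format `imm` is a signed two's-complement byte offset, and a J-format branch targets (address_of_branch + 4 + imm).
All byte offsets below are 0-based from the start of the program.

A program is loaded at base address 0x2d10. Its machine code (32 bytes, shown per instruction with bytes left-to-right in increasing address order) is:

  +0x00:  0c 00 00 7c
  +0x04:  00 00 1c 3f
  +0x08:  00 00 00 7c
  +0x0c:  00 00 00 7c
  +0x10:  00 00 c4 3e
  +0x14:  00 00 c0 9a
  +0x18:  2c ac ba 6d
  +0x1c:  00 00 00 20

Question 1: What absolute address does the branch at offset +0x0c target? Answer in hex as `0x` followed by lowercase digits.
0x2d20

off 0x0c: read 00 00 00 7c as little → 0x7c000000
  opcode bits[31:26]=0x1f: bra/J
  imm: (w>>0)&0x3ffffff=0x0 → #0
  target = base 0x2d10 + off 0x0c + 4 + imm 0 = 0x2d20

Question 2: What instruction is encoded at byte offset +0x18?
movi #3845164, bp

@+18  little-endian(2c ac ba 6d) = 0x6dbaac2c
  opcode bits[31:26]=0x1b: movi/RI
  [25:22] rd=6 = bp
  [21:0] imm=3845164 = #3845164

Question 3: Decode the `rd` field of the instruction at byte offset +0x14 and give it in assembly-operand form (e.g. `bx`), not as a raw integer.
@+14  little-endian(00 00 c0 9a) = 0x9ac00000
  op=0x9ac00000>>26=0x26 ⇒ push (R)
  rd@[25:22]=0xb ⇒ r11

r11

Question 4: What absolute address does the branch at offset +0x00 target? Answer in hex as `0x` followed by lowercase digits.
0x2d20

[00] 0c 00 00 7c → 0x7c00000c
  op=0x7c00000c>>26=0x1f ⇒ bra (J)
  imm: (w>>0)&0x3ffffff=0xc → #12
  target = base 0x2d10 + off 0x00 + 4 + imm 12 = 0x2d20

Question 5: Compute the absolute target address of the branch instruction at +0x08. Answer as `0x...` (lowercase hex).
+0x08: 00 00 00 7c ⇒ word 0x7c000000 (little)
  top 6b → 0x1f → bra [J]
  imm: (w>>0)&0x3ffffff=0x0 → #0
  target = base 0x2d10 + off 0x08 + 4 + imm 0 = 0x2d1c

0x2d1c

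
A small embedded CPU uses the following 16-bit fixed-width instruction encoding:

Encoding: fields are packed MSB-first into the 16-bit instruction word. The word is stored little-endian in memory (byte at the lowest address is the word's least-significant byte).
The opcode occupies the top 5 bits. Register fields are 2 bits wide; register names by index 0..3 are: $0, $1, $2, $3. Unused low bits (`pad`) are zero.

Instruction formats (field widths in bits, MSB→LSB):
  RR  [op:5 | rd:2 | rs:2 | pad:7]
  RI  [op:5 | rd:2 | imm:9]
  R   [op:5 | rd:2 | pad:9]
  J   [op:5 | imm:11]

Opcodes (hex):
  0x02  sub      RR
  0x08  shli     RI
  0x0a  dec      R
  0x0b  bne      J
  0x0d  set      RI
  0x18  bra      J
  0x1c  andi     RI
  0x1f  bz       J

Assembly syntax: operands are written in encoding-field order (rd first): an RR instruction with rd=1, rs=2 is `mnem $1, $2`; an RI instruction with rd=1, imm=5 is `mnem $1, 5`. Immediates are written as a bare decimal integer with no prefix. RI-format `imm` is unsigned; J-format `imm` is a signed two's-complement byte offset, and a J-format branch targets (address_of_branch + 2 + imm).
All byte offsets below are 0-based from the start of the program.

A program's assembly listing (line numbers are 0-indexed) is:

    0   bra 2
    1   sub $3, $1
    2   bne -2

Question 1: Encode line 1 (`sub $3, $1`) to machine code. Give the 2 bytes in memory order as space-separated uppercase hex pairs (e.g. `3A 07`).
1. sub fields op=0x2:5|rd=3:2|rs=1:2|pad=0:7 → word 1680h → 80 16

80 16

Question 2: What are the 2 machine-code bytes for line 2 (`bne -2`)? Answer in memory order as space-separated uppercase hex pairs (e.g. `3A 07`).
line 2 (bne): pack op=0xb:5|imm=-2:11 = 0x5ffe; little→ fe 5f

FE 5F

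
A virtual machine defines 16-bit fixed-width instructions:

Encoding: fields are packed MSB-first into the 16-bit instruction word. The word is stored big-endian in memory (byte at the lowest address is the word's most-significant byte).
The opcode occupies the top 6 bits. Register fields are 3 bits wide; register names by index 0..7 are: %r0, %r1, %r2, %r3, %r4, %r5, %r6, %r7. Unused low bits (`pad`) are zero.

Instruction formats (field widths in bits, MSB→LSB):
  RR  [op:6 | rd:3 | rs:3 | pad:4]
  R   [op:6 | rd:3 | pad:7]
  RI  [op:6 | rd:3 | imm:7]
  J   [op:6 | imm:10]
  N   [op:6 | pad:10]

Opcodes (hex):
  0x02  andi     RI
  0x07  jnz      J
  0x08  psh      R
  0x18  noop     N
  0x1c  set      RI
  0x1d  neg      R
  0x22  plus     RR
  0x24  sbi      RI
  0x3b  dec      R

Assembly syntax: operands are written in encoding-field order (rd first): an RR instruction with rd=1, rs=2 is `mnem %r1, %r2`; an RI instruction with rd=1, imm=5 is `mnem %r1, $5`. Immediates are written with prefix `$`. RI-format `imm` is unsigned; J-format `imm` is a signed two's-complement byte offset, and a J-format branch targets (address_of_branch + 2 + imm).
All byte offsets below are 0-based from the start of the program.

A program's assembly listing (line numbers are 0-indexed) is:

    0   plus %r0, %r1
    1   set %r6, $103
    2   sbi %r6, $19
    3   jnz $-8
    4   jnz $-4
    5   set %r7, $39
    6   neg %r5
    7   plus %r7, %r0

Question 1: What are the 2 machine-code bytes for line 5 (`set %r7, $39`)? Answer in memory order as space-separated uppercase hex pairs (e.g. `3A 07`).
line 5 (set): pack op=0x1c:6|rd=7:3|imm=39:7 = 0x73a7; big→ 73 a7

73 A7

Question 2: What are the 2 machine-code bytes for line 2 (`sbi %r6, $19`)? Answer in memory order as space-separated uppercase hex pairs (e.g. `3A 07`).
93 13

2. sbi fields op=0x24:6|rd=6:3|imm=19:7 → word 9313h → 93 13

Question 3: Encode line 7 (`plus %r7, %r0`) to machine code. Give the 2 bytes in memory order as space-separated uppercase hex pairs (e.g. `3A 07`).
7. plus fields op=0x22:6|rd=7:3|rs=0:3|pad=0:4 → word 8b80h → 8b 80

8B 80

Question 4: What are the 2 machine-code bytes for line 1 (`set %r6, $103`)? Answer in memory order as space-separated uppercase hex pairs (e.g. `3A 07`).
1. set fields op=0x1c:6|rd=6:3|imm=103:7 → word 7367h → 73 67

73 67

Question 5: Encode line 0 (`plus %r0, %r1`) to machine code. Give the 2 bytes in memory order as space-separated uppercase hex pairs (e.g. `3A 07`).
88 10

0. plus fields op=0x22:6|rd=0:3|rs=1:3|pad=0:4 → word 8810h → 88 10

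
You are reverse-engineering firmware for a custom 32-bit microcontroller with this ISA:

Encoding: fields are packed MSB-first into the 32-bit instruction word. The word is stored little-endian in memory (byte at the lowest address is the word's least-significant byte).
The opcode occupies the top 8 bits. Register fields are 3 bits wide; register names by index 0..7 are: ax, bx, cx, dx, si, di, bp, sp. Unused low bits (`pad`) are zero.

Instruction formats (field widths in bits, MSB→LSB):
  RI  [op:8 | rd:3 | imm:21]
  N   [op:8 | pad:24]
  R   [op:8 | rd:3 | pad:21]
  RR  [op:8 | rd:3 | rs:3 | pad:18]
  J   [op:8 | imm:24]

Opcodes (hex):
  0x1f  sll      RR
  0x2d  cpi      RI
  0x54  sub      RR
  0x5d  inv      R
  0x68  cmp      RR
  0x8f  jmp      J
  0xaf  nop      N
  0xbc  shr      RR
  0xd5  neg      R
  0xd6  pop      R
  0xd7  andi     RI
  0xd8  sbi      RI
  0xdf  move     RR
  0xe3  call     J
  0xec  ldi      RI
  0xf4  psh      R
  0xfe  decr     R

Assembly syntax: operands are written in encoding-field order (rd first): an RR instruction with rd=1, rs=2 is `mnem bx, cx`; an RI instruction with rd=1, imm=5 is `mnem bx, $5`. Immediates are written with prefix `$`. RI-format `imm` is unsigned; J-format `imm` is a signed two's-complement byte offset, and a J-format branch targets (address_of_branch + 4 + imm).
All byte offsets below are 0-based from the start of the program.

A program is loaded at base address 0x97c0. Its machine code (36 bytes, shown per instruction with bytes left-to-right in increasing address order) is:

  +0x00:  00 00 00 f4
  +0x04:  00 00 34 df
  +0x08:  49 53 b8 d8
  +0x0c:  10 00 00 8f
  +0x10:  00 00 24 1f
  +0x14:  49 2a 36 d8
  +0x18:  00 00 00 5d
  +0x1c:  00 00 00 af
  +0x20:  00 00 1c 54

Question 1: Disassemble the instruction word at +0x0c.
jmp $16

+0x0c: 10 00 00 8f ⇒ word 0x8f000010 (little)
  op=0x8f000010>>24=0x8f ⇒ jmp (J)
  [23:0] imm=16 = $16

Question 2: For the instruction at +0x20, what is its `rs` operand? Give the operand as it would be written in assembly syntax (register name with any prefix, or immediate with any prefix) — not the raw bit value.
sp

@+20  little-endian(00 00 1c 54) = 0x541c0000
  top 8b → 0x54 → sub [RR]
  rd: (w>>21)&0x7=0x0 → ax
  rs: (w>>18)&0x7=0x7 → sp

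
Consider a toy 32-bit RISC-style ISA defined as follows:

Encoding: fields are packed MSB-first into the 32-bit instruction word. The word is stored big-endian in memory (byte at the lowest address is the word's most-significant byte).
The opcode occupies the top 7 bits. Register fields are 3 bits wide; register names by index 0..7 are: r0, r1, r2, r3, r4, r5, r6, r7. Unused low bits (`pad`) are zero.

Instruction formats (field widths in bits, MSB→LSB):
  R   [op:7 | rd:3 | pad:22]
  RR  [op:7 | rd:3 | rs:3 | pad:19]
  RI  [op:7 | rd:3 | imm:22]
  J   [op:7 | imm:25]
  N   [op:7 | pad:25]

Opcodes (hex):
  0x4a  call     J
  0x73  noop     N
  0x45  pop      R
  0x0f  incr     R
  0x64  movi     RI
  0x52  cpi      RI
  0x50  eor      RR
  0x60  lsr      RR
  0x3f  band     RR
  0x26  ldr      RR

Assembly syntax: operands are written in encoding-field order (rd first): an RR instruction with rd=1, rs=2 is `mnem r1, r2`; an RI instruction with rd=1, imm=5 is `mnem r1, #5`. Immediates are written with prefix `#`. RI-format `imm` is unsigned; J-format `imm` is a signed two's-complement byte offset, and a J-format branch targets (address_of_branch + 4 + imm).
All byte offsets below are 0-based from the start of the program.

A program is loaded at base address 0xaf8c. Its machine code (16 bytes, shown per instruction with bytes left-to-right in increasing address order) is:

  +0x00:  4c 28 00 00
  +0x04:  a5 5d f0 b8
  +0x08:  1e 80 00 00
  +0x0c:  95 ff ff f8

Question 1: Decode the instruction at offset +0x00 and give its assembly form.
[00] 4c 28 00 00 → 0x4c280000
  top 7b → 0x26 → ldr [RR]
  rd@[24:22]=0x0 ⇒ r0
  rs@[21:19]=0x5 ⇒ r5

ldr r0, r5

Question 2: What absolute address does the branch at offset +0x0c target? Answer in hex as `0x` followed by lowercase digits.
+0x0c: 95 ff ff f8 ⇒ word 0x95fffff8 (big)
  opcode bits[31:25]=0x4a: call/J
  imm@[24:0]=0x1fffff8 (s25→-8) ⇒ #-8
  target = base 0xaf8c + off 0x0c + 4 + imm -8 = 0xaf94

0xaf94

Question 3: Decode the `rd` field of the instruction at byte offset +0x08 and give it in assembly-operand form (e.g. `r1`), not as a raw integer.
r2

+0x08: 1e 80 00 00 ⇒ word 0x1e800000 (big)
  top 7b → 0xf → incr [R]
  [24:22] rd=2 = r2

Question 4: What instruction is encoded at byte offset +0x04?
off 0x04: read a5 5d f0 b8 as big → 0xa55df0b8
  op=0xa55df0b8>>25=0x52 ⇒ cpi (RI)
  [24:22] rd=5 = r5
  [21:0] imm=1962168 = #1962168

cpi r5, #1962168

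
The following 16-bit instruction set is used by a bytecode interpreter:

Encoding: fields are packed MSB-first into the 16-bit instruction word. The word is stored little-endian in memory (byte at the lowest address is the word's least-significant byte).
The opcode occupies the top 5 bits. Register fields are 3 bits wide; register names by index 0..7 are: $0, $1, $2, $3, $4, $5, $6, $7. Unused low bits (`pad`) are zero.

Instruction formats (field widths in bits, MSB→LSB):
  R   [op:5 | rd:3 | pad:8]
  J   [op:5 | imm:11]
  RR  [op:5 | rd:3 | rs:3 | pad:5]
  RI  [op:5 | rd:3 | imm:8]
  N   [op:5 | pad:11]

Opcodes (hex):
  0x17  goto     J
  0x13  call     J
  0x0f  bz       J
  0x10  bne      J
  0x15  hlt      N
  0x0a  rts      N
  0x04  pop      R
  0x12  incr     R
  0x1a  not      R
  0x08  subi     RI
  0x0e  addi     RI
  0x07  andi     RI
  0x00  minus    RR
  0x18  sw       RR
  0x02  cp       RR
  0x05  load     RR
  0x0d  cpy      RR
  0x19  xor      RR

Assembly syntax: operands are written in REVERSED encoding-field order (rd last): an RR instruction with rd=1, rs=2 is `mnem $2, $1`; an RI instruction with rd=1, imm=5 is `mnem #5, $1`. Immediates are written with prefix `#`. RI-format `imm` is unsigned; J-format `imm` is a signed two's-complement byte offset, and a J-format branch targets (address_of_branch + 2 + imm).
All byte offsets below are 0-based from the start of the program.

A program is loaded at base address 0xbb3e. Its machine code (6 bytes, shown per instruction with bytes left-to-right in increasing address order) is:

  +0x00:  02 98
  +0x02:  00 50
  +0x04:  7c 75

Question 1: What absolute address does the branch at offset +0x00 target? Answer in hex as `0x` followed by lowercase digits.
@+00  little-endian(02 98) = 0x9802
  top 5b → 0x13 → call [J]
  imm: (w>>0)&0x7ff=0x2 → #2
  target = base 0xbb3e + off 0x00 + 2 + imm 2 = 0xbb42

0xbb42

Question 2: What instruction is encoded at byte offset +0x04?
@+04  little-endian(7c 75) = 0x757c
  op=0x757c>>11=0xe ⇒ addi (RI)
  rd: (w>>8)&0x7=0x5 → $5
  imm: (w>>0)&0xff=0x7c → #124

addi #124, $5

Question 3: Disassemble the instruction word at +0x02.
rts

off 0x02: read 00 50 as little → 0x5000
  op=0x5000>>11=0xa ⇒ rts (N)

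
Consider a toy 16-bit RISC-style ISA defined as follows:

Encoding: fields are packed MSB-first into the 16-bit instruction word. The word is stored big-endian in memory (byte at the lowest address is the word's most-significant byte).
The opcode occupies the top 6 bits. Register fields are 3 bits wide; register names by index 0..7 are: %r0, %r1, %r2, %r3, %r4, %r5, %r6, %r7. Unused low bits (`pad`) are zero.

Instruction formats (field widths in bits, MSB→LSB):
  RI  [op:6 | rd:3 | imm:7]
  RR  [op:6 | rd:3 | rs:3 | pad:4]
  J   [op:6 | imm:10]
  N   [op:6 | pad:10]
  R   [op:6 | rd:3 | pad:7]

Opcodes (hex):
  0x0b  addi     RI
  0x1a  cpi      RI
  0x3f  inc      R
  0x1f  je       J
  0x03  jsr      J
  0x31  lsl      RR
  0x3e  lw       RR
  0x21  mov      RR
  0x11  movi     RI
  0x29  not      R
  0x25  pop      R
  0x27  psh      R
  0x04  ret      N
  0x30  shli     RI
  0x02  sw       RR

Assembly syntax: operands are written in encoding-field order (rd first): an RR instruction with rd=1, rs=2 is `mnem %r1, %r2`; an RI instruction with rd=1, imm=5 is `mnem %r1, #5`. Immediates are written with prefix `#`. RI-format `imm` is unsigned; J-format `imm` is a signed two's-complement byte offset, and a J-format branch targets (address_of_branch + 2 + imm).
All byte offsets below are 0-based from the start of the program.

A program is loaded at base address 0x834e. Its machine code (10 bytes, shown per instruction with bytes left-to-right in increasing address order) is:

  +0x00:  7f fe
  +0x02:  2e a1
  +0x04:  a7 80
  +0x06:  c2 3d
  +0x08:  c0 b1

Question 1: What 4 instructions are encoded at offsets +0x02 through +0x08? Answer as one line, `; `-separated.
addi %r5, #33; not %r7; shli %r4, #61; shli %r1, #49

[02] 2e a1 → 0x2ea1
  opcode bits[15:10]=0xb: addi/RI
  rd@[9:7]=0x5 ⇒ %r5
  imm@[6:0]=0x21 ⇒ #33
[04] a7 80 → 0xa780
  opcode bits[15:10]=0x29: not/R
  rd@[9:7]=0x7 ⇒ %r7
[06] c2 3d → 0xc23d
  opcode bits[15:10]=0x30: shli/RI
  rd@[9:7]=0x4 ⇒ %r4
  imm@[6:0]=0x3d ⇒ #61
[08] c0 b1 → 0xc0b1
  opcode bits[15:10]=0x30: shli/RI
  rd@[9:7]=0x1 ⇒ %r1
  imm@[6:0]=0x31 ⇒ #49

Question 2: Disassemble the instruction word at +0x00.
@+00  big-endian(7f fe) = 0x7ffe
  opcode bits[15:10]=0x1f: je/J
  imm@[9:0]=0x3fe (s10→-2) ⇒ #-2

je #-2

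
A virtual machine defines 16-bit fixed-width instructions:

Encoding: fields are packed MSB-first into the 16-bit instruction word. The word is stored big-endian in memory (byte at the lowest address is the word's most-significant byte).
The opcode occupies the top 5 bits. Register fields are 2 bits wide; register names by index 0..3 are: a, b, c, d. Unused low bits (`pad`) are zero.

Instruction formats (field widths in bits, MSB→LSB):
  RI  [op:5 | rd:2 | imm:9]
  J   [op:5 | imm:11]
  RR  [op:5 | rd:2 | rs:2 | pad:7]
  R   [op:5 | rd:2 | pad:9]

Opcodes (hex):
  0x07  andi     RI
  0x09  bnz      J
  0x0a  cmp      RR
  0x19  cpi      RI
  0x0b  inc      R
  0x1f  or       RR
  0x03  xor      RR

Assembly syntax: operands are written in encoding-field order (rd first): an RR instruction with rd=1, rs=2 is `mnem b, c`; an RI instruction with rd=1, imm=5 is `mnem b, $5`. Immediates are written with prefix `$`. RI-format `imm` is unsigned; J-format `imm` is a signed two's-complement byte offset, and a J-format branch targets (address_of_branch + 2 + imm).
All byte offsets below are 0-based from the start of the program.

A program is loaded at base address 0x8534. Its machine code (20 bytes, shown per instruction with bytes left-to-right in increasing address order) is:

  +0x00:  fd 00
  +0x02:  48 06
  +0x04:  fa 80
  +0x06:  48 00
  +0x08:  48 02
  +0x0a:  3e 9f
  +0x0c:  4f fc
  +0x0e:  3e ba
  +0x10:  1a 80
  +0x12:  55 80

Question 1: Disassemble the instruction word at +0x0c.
bnz $-4

[0c] 4f fc → 0x4ffc
  top 5b → 0x9 → bnz [J]
  [10:0] imm=2044 (s11→-4) = $-4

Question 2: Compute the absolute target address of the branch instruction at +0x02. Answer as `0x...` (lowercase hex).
off 0x02: read 48 06 as big → 0x4806
  op=0x4806>>11=0x9 ⇒ bnz (J)
  imm@[10:0]=0x6 ⇒ $6
  target = base 0x8534 + off 0x02 + 2 + imm 6 = 0x853e

0x853e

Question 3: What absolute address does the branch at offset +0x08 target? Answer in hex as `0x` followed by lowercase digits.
@+08  big-endian(48 02) = 0x4802
  top 5b → 0x9 → bnz [J]
  [10:0] imm=2 = $2
  target = base 0x8534 + off 0x08 + 2 + imm 2 = 0x8540

0x8540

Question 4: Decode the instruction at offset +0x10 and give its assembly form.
off 0x10: read 1a 80 as big → 0x1a80
  top 5b → 0x3 → xor [RR]
  rd@[10:9]=0x1 ⇒ b
  rs@[8:7]=0x1 ⇒ b

xor b, b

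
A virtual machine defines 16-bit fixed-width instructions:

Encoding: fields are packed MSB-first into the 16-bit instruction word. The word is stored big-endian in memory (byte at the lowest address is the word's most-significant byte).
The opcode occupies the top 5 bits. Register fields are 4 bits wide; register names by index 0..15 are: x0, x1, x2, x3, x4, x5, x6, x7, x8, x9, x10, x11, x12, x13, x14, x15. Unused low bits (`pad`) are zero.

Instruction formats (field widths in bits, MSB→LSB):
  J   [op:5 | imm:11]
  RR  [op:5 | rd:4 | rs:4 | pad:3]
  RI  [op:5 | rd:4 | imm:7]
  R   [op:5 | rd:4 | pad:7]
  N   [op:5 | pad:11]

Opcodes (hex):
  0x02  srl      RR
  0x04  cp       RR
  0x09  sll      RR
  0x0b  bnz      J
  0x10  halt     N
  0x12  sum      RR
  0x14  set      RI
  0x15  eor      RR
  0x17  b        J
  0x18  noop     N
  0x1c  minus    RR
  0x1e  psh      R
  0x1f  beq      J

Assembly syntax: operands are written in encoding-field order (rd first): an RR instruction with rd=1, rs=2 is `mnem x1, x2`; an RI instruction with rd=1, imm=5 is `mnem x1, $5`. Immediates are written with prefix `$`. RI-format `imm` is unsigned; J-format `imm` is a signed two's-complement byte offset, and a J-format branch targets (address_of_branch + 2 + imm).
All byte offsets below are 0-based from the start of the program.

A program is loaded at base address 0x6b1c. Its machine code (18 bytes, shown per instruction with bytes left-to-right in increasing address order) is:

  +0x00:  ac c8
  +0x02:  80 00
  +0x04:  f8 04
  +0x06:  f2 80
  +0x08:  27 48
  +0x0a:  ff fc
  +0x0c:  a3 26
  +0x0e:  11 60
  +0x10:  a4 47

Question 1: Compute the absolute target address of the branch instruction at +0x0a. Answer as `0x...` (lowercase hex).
@+0a  big-endian(ff fc) = 0xfffc
  top 5b → 0x1f → beq [J]
  [10:0] imm=2044 (s11→-4) = $-4
  target = base 0x6b1c + off 0x0a + 2 + imm -4 = 0x6b24

0x6b24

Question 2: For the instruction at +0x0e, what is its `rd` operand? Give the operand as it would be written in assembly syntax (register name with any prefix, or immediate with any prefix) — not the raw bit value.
x2

@+0e  big-endian(11 60) = 0x1160
  top 5b → 0x2 → srl [RR]
  rd: (w>>7)&0xf=0x2 → x2
  rs: (w>>3)&0xf=0xc → x12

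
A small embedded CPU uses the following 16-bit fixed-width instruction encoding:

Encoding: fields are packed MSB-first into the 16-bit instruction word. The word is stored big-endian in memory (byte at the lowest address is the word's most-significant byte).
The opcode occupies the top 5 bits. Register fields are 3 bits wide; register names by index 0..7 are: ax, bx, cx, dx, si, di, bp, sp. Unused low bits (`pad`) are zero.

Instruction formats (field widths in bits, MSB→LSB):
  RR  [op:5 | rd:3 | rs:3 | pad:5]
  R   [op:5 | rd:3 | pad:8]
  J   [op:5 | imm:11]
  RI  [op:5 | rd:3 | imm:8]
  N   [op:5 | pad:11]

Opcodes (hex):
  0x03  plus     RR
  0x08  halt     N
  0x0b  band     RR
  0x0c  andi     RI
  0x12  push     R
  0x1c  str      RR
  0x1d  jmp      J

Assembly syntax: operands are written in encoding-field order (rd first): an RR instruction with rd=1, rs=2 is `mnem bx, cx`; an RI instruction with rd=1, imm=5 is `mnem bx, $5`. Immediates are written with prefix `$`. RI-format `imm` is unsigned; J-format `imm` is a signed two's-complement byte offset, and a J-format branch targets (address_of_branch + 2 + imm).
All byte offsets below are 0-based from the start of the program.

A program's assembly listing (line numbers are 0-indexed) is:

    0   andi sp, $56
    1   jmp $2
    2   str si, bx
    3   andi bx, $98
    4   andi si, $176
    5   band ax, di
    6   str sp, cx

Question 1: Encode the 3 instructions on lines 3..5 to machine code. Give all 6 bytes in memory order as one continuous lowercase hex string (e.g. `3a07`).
L3: andi op=0xc:5|rd=1:3|imm=98:8 ⇒ 0x6162 ⇒ big 61 62
L4: andi op=0xc:5|rd=4:3|imm=176:8 ⇒ 0x64b0 ⇒ big 64 b0
L5: band op=0xb:5|rd=0:3|rs=5:3|pad=0:5 ⇒ 0x58a0 ⇒ big 58 a0

616264b058a0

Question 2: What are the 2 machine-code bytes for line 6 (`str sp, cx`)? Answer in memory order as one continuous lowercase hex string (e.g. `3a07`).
e740

line 6 (str): pack op=0x1c:5|rd=7:3|rs=2:3|pad=0:5 = 0xe740; big→ e7 40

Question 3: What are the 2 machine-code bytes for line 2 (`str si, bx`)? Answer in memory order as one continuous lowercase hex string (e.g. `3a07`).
line 2 (str): pack op=0x1c:5|rd=4:3|rs=1:3|pad=0:5 = 0xe420; big→ e4 20

e420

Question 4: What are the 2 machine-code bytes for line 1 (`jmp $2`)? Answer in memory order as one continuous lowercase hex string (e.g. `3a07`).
e802

L1: jmp op=0x1d:5|imm=2:11 ⇒ 0xe802 ⇒ big e8 02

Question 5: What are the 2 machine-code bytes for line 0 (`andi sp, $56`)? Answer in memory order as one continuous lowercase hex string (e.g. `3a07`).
6738

line 0 (andi): pack op=0xc:5|rd=7:3|imm=56:8 = 0x6738; big→ 67 38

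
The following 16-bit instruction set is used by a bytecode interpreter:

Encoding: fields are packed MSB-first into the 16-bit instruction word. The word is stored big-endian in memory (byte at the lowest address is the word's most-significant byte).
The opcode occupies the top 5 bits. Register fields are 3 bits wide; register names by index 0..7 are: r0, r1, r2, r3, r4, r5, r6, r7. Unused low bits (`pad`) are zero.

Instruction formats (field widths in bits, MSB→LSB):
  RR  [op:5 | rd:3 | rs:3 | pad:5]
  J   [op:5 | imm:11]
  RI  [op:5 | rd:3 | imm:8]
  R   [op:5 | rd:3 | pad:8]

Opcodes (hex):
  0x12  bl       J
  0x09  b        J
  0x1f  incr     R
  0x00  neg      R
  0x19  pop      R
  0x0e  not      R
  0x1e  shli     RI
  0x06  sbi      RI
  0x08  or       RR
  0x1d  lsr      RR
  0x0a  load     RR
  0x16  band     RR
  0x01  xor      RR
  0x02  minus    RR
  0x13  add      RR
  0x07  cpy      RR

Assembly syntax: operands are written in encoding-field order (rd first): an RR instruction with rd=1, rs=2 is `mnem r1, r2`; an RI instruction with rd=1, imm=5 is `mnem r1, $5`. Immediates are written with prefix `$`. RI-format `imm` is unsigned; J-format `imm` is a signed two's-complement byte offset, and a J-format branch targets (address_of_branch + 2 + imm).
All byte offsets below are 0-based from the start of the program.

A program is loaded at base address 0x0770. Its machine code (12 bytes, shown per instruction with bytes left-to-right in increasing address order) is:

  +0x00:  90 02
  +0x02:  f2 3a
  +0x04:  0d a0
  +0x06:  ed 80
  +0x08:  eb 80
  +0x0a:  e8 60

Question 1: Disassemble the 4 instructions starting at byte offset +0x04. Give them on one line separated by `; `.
off 0x04: read 0d a0 as big → 0x0da0
  op=0x0da0>>11=0x1 ⇒ xor (RR)
  rd: (w>>8)&0x7=0x5 → r5
  rs: (w>>5)&0x7=0x5 → r5
off 0x06: read ed 80 as big → 0xed80
  op=0xed80>>11=0x1d ⇒ lsr (RR)
  rd: (w>>8)&0x7=0x5 → r5
  rs: (w>>5)&0x7=0x4 → r4
off 0x08: read eb 80 as big → 0xeb80
  op=0xeb80>>11=0x1d ⇒ lsr (RR)
  rd: (w>>8)&0x7=0x3 → r3
  rs: (w>>5)&0x7=0x4 → r4
off 0x0a: read e8 60 as big → 0xe860
  op=0xe860>>11=0x1d ⇒ lsr (RR)
  rd: (w>>8)&0x7=0x0 → r0
  rs: (w>>5)&0x7=0x3 → r3

xor r5, r5; lsr r5, r4; lsr r3, r4; lsr r0, r3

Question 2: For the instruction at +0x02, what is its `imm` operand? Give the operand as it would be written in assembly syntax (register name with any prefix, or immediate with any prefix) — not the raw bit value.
$58

+0x02: f2 3a ⇒ word 0xf23a (big)
  op=0xf23a>>11=0x1e ⇒ shli (RI)
  [10:8] rd=2 = r2
  [7:0] imm=58 = $58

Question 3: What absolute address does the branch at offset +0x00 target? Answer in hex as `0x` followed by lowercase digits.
@+00  big-endian(90 02) = 0x9002
  top 5b → 0x12 → bl [J]
  imm@[10:0]=0x2 ⇒ $2
  target = base 0x0770 + off 0x00 + 2 + imm 2 = 0x0774

0x0774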